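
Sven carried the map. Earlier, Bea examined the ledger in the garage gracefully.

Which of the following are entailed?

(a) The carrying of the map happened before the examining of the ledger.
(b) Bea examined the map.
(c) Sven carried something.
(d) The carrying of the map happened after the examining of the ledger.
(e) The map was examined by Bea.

(c), (d)

(a) Not entailed — the narrative places the examining before the carrying, not after.
(b) Not entailed — Bea examined the ledger, not the map; the map belongs to the carrying event.
(c) Entailed — the original entails any weakening of itself; this just generalizes the patient.
(d) Entailed — the narrative places the examining before the carrying.
(e) Not entailed — Bea examined the ledger, not the map; the map belongs to the carrying event.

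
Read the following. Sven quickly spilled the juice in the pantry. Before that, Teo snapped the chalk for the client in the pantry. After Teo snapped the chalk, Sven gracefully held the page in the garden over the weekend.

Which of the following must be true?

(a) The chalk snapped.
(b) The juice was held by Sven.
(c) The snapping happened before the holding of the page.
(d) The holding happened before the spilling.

(a), (c)

(a) Entailed — 'Teo snapped the chalk' is causative; it entails the inchoative 'the chalk snapped'.
(b) Not entailed — Sven held the page, not the juice; the juice belongs to the spilling event.
(c) Entailed — the narrative places the snapping before the holding.
(d) Not entailed — the narrative doesn't order the holding relative to the spilling.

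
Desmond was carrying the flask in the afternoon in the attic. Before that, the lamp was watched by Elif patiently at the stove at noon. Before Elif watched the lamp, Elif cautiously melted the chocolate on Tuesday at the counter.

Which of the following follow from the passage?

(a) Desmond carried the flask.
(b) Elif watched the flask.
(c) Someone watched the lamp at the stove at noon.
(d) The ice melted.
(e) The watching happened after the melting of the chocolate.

(a) Entailed — 'carry' is an activity; 'was carrying' entails that some carrying happened, so 'carried' holds.
(b) Not entailed — Elif watched the lamp, not the flask; the flask belongs to the carrying event.
(c) Entailed — this follows by dropping conjuncts from the watching event's description.
(d) Not entailed — the chocolate is what melted, not the ice.
(e) Entailed — the narrative places the melting before the watching.

(a), (c), (e)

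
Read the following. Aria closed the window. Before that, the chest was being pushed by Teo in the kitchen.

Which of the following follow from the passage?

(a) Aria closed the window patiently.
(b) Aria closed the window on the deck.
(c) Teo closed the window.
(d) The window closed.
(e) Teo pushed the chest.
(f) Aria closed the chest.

(d), (e)

(a) Not entailed — 'patiently' adds information not in the original event.
(b) Not entailed — 'on the deck' adds information not in the original event.
(c) Not entailed — the passage has Aria closing the window, not Teo.
(d) Entailed — 'Aria closed the window' is causative; it entails the inchoative 'the window closed'.
(e) Entailed — 'push' is an activity; 'was pushing' entails that some pushing happened, so 'pushed' holds.
(f) Not entailed — Aria closed the window, not the chest; the chest belongs to the pushing event.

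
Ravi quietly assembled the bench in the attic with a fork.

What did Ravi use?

a fork

'with a fork' marks the instrument of the assembling event.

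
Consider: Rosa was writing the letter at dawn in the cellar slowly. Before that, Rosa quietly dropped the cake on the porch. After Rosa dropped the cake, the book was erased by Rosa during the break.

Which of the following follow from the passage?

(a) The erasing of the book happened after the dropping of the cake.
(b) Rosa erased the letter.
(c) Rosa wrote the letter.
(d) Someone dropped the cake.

(a) Entailed — the narrative places the dropping before the erasing.
(b) Not entailed — Rosa erased the book, not the letter; the letter belongs to the writing event.
(c) Not entailed — 'was writing' is progressive on an accomplishment; it does not entail the completed 'wrote'.
(d) Entailed — dropping 'on the porch', 'quietly' and generalizing the agent leaves a sub-description the original still satisfies.

(a), (d)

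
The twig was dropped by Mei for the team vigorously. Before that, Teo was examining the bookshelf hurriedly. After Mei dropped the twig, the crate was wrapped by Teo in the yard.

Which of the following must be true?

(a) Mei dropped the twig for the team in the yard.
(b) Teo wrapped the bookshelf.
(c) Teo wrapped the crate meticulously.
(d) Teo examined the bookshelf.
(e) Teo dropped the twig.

(a) Not entailed — 'in the yard' adds information not in the original event.
(b) Not entailed — Teo wrapped the crate, not the bookshelf; the bookshelf belongs to the examining event.
(c) Not entailed — 'meticulously' adds information not in the original event.
(d) Entailed — 'examine' is an activity; 'was examining' entails that some examining happened, so 'examined' holds.
(e) Not entailed — the passage has Mei dropping the twig, not Teo.

(d)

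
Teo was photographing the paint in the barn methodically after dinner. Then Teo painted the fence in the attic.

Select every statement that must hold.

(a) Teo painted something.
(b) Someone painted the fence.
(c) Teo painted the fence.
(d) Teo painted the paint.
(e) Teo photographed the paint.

(a) Entailed — this follows by dropping conjuncts from the painting event's description.
(b) Entailed — dropping 'in the attic' and generalizing the agent leaves a sub-description the original still satisfies.
(c) Entailed — dropping 'in the attic' leaves a sub-description the original still satisfies.
(d) Not entailed — Teo painted the fence, not the paint; the paint belongs to the photographing event.
(e) Not entailed — 'was photographing' is progressive on an accomplishment; it does not entail the completed 'photographed'.

(a), (b), (c)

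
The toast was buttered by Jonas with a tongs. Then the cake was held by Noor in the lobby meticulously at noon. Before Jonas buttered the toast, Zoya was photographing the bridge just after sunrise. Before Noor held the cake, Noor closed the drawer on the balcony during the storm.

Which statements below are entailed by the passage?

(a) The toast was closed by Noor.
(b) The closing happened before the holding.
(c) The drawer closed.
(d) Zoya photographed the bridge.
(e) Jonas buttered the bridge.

(a) Not entailed — Noor closed the drawer, not the toast; the toast belongs to the buttering event.
(b) Entailed — the narrative places the closing before the holding.
(c) Entailed — 'Noor closed the drawer' is causative; it entails the inchoative 'the drawer closed'.
(d) Not entailed — 'was photographing' is progressive on an accomplishment; it does not entail the completed 'photographed'.
(e) Not entailed — Jonas buttered the toast, not the bridge; the bridge belongs to the photographing event.

(b), (c)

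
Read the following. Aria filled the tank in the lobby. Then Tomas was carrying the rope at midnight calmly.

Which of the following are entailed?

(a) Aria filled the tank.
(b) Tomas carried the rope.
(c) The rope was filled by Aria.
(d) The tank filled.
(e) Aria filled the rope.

(a), (b), (d)

(a) Entailed — every conjunct here is already in the original filling event.
(b) Entailed — 'carry' is an activity; 'was carrying' entails that some carrying happened, so 'carried' holds.
(c) Not entailed — Aria filled the tank, not the rope; the rope belongs to the carrying event.
(d) Entailed — 'Aria filled the tank' is causative; it entails the inchoative 'the tank filled'.
(e) Not entailed — Aria filled the tank, not the rope; the rope belongs to the carrying event.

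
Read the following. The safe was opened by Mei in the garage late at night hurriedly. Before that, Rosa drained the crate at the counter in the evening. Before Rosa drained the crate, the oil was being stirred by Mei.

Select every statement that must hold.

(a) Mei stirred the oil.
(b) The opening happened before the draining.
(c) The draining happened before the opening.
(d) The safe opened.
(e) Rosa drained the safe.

(a) Entailed — 'stir' is an activity; 'was stirring' entails that some stirring happened, so 'stirred' holds.
(b) Not entailed — the narrative places the draining before the opening, not after.
(c) Entailed — the narrative places the draining before the opening.
(d) Entailed — 'Mei opened the safe' is causative; it entails the inchoative 'the safe opened'.
(e) Not entailed — Rosa drained the crate, not the safe; the safe belongs to the opening event.

(a), (c), (d)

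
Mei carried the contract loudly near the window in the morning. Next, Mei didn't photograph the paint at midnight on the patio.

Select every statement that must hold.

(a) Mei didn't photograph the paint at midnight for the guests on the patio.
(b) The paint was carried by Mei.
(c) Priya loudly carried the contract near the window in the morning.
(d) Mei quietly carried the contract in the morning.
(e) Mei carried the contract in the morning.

(a), (e)

(a) Entailed — under negation, adding a further restriction is entailed: if no such photographing event occurred, none occurred for the guests either.
(b) Not entailed — Mei carried the contract, not the paint; the paint belongs to the photographing event.
(c) Not entailed — the passage has Mei carrying the contract, not Priya.
(d) Not entailed — 'quietly' adds a manner not in (and inconsistent with) the original.
(e) Entailed — the original entails any weakening of itself; this just drops 'loudly', 'near the window'.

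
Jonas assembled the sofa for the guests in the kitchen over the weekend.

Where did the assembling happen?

in the kitchen

'in the kitchen' marks the location of the assembling event.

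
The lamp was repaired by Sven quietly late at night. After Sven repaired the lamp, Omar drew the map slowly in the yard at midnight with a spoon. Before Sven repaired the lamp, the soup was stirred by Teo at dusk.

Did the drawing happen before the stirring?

no

The narrative orders the stirring before the drawing.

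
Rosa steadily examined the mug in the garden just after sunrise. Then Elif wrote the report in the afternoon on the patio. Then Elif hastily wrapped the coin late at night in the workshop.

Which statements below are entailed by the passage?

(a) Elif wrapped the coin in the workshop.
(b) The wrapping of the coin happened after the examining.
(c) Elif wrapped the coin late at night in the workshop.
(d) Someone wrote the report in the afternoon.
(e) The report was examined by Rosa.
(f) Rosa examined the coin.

(a) Entailed — dropping 'hastily', 'late at night' leaves a sub-description the original still satisfies.
(b) Entailed — the narrative places the examining before the wrapping.
(c) Entailed — the original entails any weakening of itself; this just drops 'hastily'.
(d) Entailed — this follows by dropping conjuncts from the writing event's description.
(e) Not entailed — Rosa examined the mug, not the report; the report belongs to the writing event.
(f) Not entailed — Rosa examined the mug, not the coin; the coin belongs to the wrapping event.

(a), (b), (c), (d)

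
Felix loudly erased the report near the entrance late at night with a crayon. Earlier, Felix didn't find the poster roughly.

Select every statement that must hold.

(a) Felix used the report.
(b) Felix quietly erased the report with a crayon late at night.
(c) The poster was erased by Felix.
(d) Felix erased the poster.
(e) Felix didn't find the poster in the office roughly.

(a) Not entailed — the report is the patient, not an instrument — Felix used a crayon.
(b) Not entailed — 'quietly' adds a manner not in (and inconsistent with) the original.
(c) Not entailed — Felix erased the report, not the poster; the poster belongs to the finding event.
(d) Not entailed — Felix erased the report, not the poster; the poster belongs to the finding event.
(e) Entailed — under negation, adding a further restriction is entailed: if no such finding event occurred, none occurred in the office either.

(e)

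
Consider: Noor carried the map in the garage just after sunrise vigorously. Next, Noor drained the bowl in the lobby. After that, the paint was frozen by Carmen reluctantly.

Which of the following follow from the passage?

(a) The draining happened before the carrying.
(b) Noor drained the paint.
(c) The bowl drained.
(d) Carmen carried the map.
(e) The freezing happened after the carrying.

(a) Not entailed — the narrative places the carrying before the draining, not after.
(b) Not entailed — Noor drained the bowl, not the paint; the paint belongs to the freezing event.
(c) Entailed — 'Noor drained the bowl' is causative; it entails the inchoative 'the bowl drained'.
(d) Not entailed — the passage has Noor carrying the map, not Carmen.
(e) Entailed — the narrative places the carrying before the freezing.

(c), (e)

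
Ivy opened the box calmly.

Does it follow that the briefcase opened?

Nothing is said about any briefcase; only the box is affected.

no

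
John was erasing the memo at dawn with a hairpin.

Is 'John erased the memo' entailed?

no

'was erasing' is progressive; for an accomplishment like 'erase the memo', it doesn't entail completion.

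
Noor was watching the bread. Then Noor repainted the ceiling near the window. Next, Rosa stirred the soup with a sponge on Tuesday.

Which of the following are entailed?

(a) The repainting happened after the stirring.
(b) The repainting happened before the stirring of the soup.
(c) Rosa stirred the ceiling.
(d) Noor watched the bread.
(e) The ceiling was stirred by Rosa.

(a) Not entailed — the narrative places the repainting before the stirring, not after.
(b) Entailed — the narrative places the repainting before the stirring.
(c) Not entailed — Rosa stirred the soup, not the ceiling; the ceiling belongs to the repainting event.
(d) Entailed — 'watch' is an activity; 'was watching' entails that some watching happened, so 'watched' holds.
(e) Not entailed — Rosa stirred the soup, not the ceiling; the ceiling belongs to the repainting event.

(b), (d)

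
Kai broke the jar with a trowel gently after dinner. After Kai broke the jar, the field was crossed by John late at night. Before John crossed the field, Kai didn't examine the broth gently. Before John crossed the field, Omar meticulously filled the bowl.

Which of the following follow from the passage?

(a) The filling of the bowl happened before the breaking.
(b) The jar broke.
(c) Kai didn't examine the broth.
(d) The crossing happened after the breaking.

(b), (d)

(a) Not entailed — the narrative doesn't order the filling relative to the breaking.
(b) Entailed — 'Kai broke the jar' is causative; it entails the inchoative 'the jar broke'.
(c) Not entailed — dropping 'gently' under negation is not valid — the original leaves open that Kai examined the broth some other way.
(d) Entailed — the narrative places the breaking before the crossing.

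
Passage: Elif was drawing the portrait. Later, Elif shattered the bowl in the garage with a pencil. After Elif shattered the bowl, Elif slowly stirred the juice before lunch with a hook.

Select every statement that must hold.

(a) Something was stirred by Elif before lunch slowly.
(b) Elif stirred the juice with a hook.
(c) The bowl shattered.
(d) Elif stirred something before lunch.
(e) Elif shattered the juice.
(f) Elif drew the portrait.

(a), (b), (c), (d)

(a) Entailed — this follows by dropping conjuncts from the stirring event's description.
(b) Entailed — the original entails any weakening of itself; this just drops 'before lunch', 'slowly'.
(c) Entailed — 'Elif shattered the bowl' is causative; it entails the inchoative 'the bowl shattered'.
(d) Entailed — this follows by dropping conjuncts from the stirring event's description.
(e) Not entailed — Elif shattered the bowl, not the juice; the juice belongs to the stirring event.
(f) Not entailed — 'was drawing' is progressive on an accomplishment; it does not entail the completed 'drew'.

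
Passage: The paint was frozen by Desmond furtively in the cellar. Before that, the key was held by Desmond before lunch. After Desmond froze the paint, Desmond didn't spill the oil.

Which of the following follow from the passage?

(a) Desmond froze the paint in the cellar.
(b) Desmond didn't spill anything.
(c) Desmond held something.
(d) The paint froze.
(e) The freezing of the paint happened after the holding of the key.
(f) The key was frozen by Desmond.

(a) Entailed — this follows by dropping conjuncts from the freezing event's description.
(b) Not entailed — the original only denies this specific event; Desmond may have spilled something else.
(c) Entailed — the original entails any weakening of itself; this just drops 'before lunch' and generalizes the patient.
(d) Entailed — 'Desmond froze the paint' is causative; it entails the inchoative 'the paint froze'.
(e) Entailed — the narrative places the holding before the freezing.
(f) Not entailed — Desmond froze the paint, not the key; the key belongs to the holding event.

(a), (c), (d), (e)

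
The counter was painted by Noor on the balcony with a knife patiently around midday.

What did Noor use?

a knife

'with a knife' marks the instrument of the painting event.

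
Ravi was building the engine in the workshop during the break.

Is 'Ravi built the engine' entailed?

'was building' is progressive; for an accomplishment like 'build the engine', it doesn't entail completion.

no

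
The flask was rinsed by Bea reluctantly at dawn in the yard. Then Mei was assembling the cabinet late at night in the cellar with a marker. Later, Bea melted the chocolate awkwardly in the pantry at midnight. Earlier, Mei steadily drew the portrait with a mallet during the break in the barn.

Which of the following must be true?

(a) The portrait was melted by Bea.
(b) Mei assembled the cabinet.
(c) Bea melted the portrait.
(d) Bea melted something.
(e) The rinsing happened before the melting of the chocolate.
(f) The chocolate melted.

(a) Not entailed — Bea melted the chocolate, not the portrait; the portrait belongs to the drawing event.
(b) Not entailed — 'was assembling' is progressive on an accomplishment; it does not entail the completed 'assembled'.
(c) Not entailed — Bea melted the chocolate, not the portrait; the portrait belongs to the drawing event.
(d) Entailed — dropping 'in the pantry', 'awkwardly', 'at midnight' and generalizing the patient leaves a sub-description the original still satisfies.
(e) Entailed — the narrative places the rinsing before the melting.
(f) Entailed — 'Bea melted the chocolate' is causative; it entails the inchoative 'the chocolate melted'.

(d), (e), (f)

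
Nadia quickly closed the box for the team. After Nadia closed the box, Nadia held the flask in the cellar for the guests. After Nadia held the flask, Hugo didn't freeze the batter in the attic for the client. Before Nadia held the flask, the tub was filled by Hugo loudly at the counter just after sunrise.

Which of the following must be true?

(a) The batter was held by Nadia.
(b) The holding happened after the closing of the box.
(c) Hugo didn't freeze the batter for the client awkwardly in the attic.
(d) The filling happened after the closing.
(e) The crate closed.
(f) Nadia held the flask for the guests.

(a) Not entailed — Nadia held the flask, not the batter; the batter belongs to the freezing event.
(b) Entailed — the narrative places the closing before the holding.
(c) Entailed — under negation, adding a further restriction is entailed: if no such freezing event occurred, none occurred awkwardly either.
(d) Not entailed — the narrative doesn't order the closing relative to the filling.
(e) Not entailed — the box is what closed, not the crate.
(f) Entailed — dropping 'in the cellar' leaves a sub-description the original still satisfies.

(b), (c), (f)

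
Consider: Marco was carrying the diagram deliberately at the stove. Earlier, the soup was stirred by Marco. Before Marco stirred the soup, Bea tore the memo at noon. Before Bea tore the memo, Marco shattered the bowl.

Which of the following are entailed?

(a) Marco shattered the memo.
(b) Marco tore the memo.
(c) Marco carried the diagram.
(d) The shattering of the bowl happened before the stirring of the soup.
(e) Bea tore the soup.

(a) Not entailed — Marco shattered the bowl, not the memo; the memo belongs to the tearing event.
(b) Not entailed — the passage has Bea tearing the memo, not Marco.
(c) Entailed — 'carry' is an activity; 'was carrying' entails that some carrying happened, so 'carried' holds.
(d) Entailed — the narrative places the shattering before the stirring.
(e) Not entailed — Bea tore the memo, not the soup; the soup belongs to the stirring event.

(c), (d)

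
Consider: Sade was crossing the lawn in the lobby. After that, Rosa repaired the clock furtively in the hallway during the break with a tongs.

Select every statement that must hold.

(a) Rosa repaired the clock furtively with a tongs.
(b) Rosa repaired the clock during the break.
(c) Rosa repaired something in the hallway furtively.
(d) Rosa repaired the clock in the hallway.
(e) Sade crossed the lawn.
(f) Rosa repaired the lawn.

(a), (b), (c), (d)

(a) Entailed — this follows by dropping conjuncts from the repairing event's description.
(b) Entailed — the original entails any weakening of itself; this just drops 'furtively', 'in the hallway', 'with a tongs'.
(c) Entailed — the original entails any weakening of itself; this just drops 'with a tongs', 'during the break' and generalizes the patient.
(d) Entailed — the original entails any weakening of itself; this just drops 'furtively', 'with a tongs', 'during the break'.
(e) Not entailed — 'was crossing' is progressive on an accomplishment; it does not entail the completed 'crossed'.
(f) Not entailed — Rosa repaired the clock, not the lawn; the lawn belongs to the crossing event.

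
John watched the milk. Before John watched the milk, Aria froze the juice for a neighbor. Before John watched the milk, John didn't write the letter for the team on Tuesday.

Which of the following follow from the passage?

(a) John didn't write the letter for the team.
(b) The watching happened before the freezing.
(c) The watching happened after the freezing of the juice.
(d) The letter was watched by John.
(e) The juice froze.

(c), (e)

(a) Not entailed — dropping 'on Tuesday' under negation is not valid — the original leaves open that John wrote the letter some other way.
(b) Not entailed — the narrative places the freezing before the watching, not after.
(c) Entailed — the narrative places the freezing before the watching.
(d) Not entailed — John watched the milk, not the letter; the letter belongs to the writing event.
(e) Entailed — 'Aria froze the juice' is causative; it entails the inchoative 'the juice froze'.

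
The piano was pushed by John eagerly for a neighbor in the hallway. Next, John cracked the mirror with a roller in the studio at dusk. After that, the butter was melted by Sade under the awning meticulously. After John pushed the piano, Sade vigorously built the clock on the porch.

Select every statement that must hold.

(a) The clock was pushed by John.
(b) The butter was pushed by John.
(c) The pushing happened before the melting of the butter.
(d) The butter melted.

(a) Not entailed — John pushed the piano, not the clock; the clock belongs to the building event.
(b) Not entailed — John pushed the piano, not the butter; the butter belongs to the melting event.
(c) Entailed — the narrative places the pushing before the melting.
(d) Entailed — 'Sade melted the butter' is causative; it entails the inchoative 'the butter melted'.

(c), (d)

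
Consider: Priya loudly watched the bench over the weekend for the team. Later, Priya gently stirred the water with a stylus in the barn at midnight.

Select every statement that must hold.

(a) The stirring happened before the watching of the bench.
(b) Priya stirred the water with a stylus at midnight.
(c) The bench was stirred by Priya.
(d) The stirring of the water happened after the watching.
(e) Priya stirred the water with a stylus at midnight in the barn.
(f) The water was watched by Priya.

(b), (d), (e)

(a) Not entailed — the narrative places the watching before the stirring, not after.
(b) Entailed — dropping 'in the barn', 'gently' leaves a sub-description the original still satisfies.
(c) Not entailed — Priya stirred the water, not the bench; the bench belongs to the watching event.
(d) Entailed — the narrative places the watching before the stirring.
(e) Entailed — this follows by dropping conjuncts from the stirring event's description.
(f) Not entailed — Priya watched the bench, not the water; the water belongs to the stirring event.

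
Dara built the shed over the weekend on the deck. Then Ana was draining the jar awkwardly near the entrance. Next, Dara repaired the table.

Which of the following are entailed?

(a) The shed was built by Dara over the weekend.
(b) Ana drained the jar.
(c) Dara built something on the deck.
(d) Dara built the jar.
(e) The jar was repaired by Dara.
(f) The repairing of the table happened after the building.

(a) Entailed — dropping 'on the deck' leaves a sub-description the original still satisfies.
(b) Not entailed — 'was draining' is progressive on an accomplishment; it does not entail the completed 'drained'.
(c) Entailed — dropping 'over the weekend' and generalizing the patient leaves a sub-description the original still satisfies.
(d) Not entailed — Dara built the shed, not the jar; the jar belongs to the draining event.
(e) Not entailed — Dara repaired the table, not the jar; the jar belongs to the draining event.
(f) Entailed — the narrative places the building before the repairing.

(a), (c), (f)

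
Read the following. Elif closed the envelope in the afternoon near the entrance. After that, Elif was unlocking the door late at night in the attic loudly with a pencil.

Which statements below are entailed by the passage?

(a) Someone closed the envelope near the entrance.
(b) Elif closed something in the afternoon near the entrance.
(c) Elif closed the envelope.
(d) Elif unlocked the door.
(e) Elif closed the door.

(a) Entailed — every conjunct here is already in the original closing event.
(b) Entailed — the original entails any weakening of itself; this just generalizes the patient.
(c) Entailed — every conjunct here is already in the original closing event.
(d) Not entailed — 'was unlocking' is progressive on an accomplishment; it does not entail the completed 'unlocked'.
(e) Not entailed — Elif closed the envelope, not the door; the door belongs to the unlocking event.

(a), (b), (c)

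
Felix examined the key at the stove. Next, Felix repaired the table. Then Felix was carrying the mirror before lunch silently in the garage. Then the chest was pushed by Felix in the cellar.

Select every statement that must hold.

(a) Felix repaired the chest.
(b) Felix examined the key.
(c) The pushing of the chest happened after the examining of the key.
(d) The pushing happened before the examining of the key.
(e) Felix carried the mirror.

(a) Not entailed — Felix repaired the table, not the chest; the chest belongs to the pushing event.
(b) Entailed — every conjunct here is already in the original examining event.
(c) Entailed — the narrative places the examining before the pushing.
(d) Not entailed — the narrative places the examining before the pushing, not after.
(e) Entailed — 'carry' is an activity; 'was carrying' entails that some carrying happened, so 'carried' holds.

(b), (c), (e)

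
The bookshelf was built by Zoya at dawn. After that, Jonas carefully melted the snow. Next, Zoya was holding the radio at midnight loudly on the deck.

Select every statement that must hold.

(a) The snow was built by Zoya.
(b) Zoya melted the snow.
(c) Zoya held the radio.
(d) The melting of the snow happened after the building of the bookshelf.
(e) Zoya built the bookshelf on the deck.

(a) Not entailed — Zoya built the bookshelf, not the snow; the snow belongs to the melting event.
(b) Not entailed — the passage has Jonas melting the snow, not Zoya.
(c) Entailed — 'hold' is an activity; 'was holding' entails that some holding happened, so 'held' holds.
(d) Entailed — the narrative places the building before the melting.
(e) Not entailed — 'on the deck' adds information not in the original event.

(c), (d)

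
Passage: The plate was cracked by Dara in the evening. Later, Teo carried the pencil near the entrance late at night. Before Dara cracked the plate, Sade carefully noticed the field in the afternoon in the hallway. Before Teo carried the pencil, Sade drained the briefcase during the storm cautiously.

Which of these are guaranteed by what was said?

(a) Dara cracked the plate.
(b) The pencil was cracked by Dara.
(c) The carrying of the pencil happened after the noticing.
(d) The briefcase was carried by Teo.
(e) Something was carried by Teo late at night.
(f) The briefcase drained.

(a) Entailed — every conjunct here is already in the original cracking event.
(b) Not entailed — Dara cracked the plate, not the pencil; the pencil belongs to the carrying event.
(c) Entailed — the narrative places the noticing before the carrying.
(d) Not entailed — Teo carried the pencil, not the briefcase; the briefcase belongs to the draining event.
(e) Entailed — this follows by dropping conjuncts from the carrying event's description.
(f) Entailed — 'Sade drained the briefcase' is causative; it entails the inchoative 'the briefcase drained'.

(a), (c), (e), (f)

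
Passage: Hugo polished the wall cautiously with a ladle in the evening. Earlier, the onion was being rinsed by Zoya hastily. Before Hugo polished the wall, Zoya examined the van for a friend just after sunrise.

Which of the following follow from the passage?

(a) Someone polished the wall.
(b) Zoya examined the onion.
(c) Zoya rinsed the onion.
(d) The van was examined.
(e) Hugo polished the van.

(a) Entailed — the original entails any weakening of itself; this just drops 'cautiously', 'with a ladle', 'in the evening' and generalizes the agent.
(b) Not entailed — Zoya examined the van, not the onion; the onion belongs to the rinsing event.
(c) Entailed — 'rinse' is an activity; 'was rinsing' entails that some rinsing happened, so 'rinsed' holds.
(d) Entailed — every conjunct here is already in the original examining event.
(e) Not entailed — Hugo polished the wall, not the van; the van belongs to the examining event.

(a), (c), (d)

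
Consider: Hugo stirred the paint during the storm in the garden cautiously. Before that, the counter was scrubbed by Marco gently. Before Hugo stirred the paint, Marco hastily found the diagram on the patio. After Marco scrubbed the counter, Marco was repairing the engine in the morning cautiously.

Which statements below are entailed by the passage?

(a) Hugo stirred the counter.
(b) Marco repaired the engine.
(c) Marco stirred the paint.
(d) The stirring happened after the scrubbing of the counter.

(d)

(a) Not entailed — Hugo stirred the paint, not the counter; the counter belongs to the scrubbing event.
(b) Not entailed — 'was repairing' is progressive on an accomplishment; it does not entail the completed 'repaired'.
(c) Not entailed — the passage has Hugo stirring the paint, not Marco.
(d) Entailed — the narrative places the scrubbing before the stirring.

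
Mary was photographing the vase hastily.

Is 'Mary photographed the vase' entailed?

'was photographing' is progressive; for an accomplishment like 'photograph the vase', it doesn't entail completion.

no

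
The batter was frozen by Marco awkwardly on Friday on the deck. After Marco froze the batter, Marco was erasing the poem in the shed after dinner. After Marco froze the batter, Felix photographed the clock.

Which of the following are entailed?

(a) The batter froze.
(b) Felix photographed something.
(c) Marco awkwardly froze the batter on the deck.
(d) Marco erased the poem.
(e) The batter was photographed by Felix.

(a) Entailed — 'Marco froze the batter' is causative; it entails the inchoative 'the batter froze'.
(b) Entailed — the original entails any weakening of itself; this just generalizes the patient.
(c) Entailed — this follows by dropping conjuncts from the freezing event's description.
(d) Not entailed — 'was erasing' is progressive on an accomplishment; it does not entail the completed 'erased'.
(e) Not entailed — Felix photographed the clock, not the batter; the batter belongs to the freezing event.

(a), (b), (c)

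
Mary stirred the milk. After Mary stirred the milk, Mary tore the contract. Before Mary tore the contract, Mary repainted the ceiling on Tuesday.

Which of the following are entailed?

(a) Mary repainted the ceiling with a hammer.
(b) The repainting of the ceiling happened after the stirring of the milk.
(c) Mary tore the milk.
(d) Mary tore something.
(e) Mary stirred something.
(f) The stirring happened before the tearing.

(d), (e), (f)

(a) Not entailed — 'with a hammer' adds information not in the original event.
(b) Not entailed — the narrative doesn't order the stirring relative to the repainting.
(c) Not entailed — Mary tore the contract, not the milk; the milk belongs to the stirring event.
(d) Entailed — this follows by dropping conjuncts from the tearing event's description.
(e) Entailed — generalizing the patient leaves a sub-description the original still satisfies.
(f) Entailed — the narrative places the stirring before the tearing.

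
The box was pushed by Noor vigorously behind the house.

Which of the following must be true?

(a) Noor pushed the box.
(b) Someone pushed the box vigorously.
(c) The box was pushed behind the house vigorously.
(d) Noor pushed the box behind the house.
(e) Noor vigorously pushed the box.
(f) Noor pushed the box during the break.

(a) Entailed — the original entails any weakening of itself; this just drops 'behind the house', 'vigorously'.
(b) Entailed — every conjunct here is already in the original pushing event.
(c) Entailed — every conjunct here is already in the original pushing event.
(d) Entailed — every conjunct here is already in the original pushing event.
(e) Entailed — this follows by dropping conjuncts from the pushing event's description.
(f) Not entailed — 'during the break' adds information not in the original event.

(a), (b), (c), (d), (e)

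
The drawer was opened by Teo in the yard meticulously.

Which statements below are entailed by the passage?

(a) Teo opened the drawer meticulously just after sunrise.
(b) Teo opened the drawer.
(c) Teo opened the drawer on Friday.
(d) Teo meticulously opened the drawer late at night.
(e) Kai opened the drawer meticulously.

(a) Not entailed — 'just after sunrise' adds information not in the original event.
(b) Entailed — dropping 'meticulously', 'in the yard' leaves a sub-description the original still satisfies.
(c) Not entailed — 'on Friday' adds information not in the original event.
(d) Not entailed — 'late at night' adds information not in the original event.
(e) Not entailed — the passage has Teo opening the drawer, not Kai.

(b)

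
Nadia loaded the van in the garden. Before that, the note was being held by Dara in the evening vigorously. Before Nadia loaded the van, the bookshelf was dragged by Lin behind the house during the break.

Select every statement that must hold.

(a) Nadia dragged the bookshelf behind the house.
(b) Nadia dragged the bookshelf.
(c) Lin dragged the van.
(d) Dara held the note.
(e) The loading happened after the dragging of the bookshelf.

(a) Not entailed — the passage has Lin dragging the bookshelf, not Nadia.
(b) Not entailed — the passage has Lin dragging the bookshelf, not Nadia.
(c) Not entailed — Lin dragged the bookshelf, not the van; the van belongs to the loading event.
(d) Entailed — 'hold' is an activity; 'was holding' entails that some holding happened, so 'held' holds.
(e) Entailed — the narrative places the dragging before the loading.

(d), (e)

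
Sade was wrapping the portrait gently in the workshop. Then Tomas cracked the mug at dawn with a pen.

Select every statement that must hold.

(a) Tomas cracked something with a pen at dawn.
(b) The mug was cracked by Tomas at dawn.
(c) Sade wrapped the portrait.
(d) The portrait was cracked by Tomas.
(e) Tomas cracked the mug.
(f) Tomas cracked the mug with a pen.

(a) Entailed — this follows by dropping conjuncts from the cracking event's description.
(b) Entailed — dropping 'with a pen' leaves a sub-description the original still satisfies.
(c) Not entailed — 'was wrapping' is progressive on an accomplishment; it does not entail the completed 'wrapped'.
(d) Not entailed — Tomas cracked the mug, not the portrait; the portrait belongs to the wrapping event.
(e) Entailed — every conjunct here is already in the original cracking event.
(f) Entailed — the original entails any weakening of itself; this just drops 'at dawn'.

(a), (b), (e), (f)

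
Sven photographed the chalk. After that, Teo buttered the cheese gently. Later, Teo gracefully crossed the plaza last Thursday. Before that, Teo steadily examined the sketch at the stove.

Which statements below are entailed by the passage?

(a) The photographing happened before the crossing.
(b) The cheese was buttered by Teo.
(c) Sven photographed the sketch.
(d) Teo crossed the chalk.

(a) Entailed — the narrative places the photographing before the crossing.
(b) Entailed — dropping 'gently' leaves a sub-description the original still satisfies.
(c) Not entailed — Sven photographed the chalk, not the sketch; the sketch belongs to the examining event.
(d) Not entailed — Teo crossed the plaza, not the chalk; the chalk belongs to the photographing event.

(a), (b)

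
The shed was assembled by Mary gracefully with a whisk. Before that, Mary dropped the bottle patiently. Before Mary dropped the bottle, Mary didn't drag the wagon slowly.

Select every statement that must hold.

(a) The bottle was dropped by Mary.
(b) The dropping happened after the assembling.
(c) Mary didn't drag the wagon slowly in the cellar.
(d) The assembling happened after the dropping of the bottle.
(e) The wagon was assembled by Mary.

(a) Entailed — this follows by dropping conjuncts from the dropping event's description.
(b) Not entailed — the narrative places the dropping before the assembling, not after.
(c) Entailed — under negation, adding a further restriction is entailed: if no such dragging event occurred, none occurred in the cellar either.
(d) Entailed — the narrative places the dropping before the assembling.
(e) Not entailed — Mary assembled the shed, not the wagon; the wagon belongs to the dragging event.

(a), (c), (d)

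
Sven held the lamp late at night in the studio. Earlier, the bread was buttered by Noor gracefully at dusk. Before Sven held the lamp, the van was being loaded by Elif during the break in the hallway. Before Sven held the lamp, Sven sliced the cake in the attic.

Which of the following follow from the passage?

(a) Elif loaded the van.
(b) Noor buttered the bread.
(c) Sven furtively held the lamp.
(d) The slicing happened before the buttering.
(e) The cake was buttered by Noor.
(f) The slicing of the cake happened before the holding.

(b), (f)

(a) Not entailed — 'was loading' is progressive on an accomplishment; it does not entail the completed 'loaded'.
(b) Entailed — dropping 'at dusk', 'gracefully' leaves a sub-description the original still satisfies.
(c) Not entailed — 'furtively' adds information not in the original event.
(d) Not entailed — the narrative doesn't order the slicing relative to the buttering.
(e) Not entailed — Noor buttered the bread, not the cake; the cake belongs to the slicing event.
(f) Entailed — the narrative places the slicing before the holding.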